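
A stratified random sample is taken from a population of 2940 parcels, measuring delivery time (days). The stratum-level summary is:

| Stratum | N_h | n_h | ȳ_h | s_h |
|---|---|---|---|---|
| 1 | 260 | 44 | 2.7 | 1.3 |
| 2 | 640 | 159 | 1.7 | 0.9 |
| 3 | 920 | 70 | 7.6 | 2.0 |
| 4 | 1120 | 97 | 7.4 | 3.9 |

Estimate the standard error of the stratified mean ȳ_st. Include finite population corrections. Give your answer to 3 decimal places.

SE(ȳ_st) ≈ 0.162

V̂(ȳ_st) = Σ W_h² (1 − n_h/N_h) s_h²/n_h, with W_h = N_h/N and N = 2940:
  stratum 1: (260/2940)²·(1 − 44/260)·1.3²/44 = 0.000249555
  stratum 2: (640/2940)²·(1 − 159/640)·0.9²/159 = 0.000181434
  stratum 3: (920/2940)²·(1 − 70/920)·2.0²/70 = 0.0051698
  stratum 4: (1120/2940)²·(1 − 97/1120)·3.9²/97 = 0.0207853
V̂(ȳ_st) = 0.0263861
SE(ȳ_st) = √0.0263861 = 0.162438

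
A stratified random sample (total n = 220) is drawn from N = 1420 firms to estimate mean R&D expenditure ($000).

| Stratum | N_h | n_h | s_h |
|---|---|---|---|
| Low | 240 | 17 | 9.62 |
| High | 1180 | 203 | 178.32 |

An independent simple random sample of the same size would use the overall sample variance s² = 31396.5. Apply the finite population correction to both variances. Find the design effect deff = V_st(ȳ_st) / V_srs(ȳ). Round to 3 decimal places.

V̂(ȳ_st) = Σ W_h² (1 − n_h/N_h) s_h²/n_h, with W_h = N_h/N and N = 1420:
  stratum Low: (240/1420)²·(1 − 17/240)·9.62²/17 = 0.144491
  stratum High: (1180/1420)²·(1 − 203/1180)·178.32²/203 = 89.5579
V_st = 89.7024
V_srs = (1 − 220/1420)·31396.5/220 = 120.601
deff = V_st / V_srs = 89.7024/120.601 = 0.7438

deff ≈ 0.744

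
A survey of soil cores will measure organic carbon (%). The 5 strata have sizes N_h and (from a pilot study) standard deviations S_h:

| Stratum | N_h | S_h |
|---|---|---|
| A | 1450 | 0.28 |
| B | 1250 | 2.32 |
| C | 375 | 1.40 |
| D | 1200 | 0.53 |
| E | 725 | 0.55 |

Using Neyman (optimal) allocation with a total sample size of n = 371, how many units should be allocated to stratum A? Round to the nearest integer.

Neyman allocation: n_h = n · N_h S_h / Σ N_i S_i, with n = 371.
  stratum A: N_h·S_h = 1450·0.28 = 406.00
  stratum B: N_h·S_h = 1250·2.32 = 2900.00
  stratum C: N_h·S_h = 375·1.40 = 525.00
  stratum D: N_h·S_h = 1200·0.53 = 636.00
  stratum E: N_h·S_h = 725·0.55 = 398.75
Σ N_h S_h = 4865.75
n for stratum A = 371·406.00/4865.75 = 30.956 → 31

31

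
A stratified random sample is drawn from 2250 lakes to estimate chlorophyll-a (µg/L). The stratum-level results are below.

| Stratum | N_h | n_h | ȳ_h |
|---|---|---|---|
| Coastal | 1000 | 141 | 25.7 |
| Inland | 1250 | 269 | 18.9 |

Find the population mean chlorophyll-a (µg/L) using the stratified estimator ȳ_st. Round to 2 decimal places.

ȳ_st ≈ 21.92

N = Σ N_h = 2250. Stratum weights W_h = N_h/N.
ȳ_st = (1000·25.7 + 1250·18.9) / 2250 = 21.9222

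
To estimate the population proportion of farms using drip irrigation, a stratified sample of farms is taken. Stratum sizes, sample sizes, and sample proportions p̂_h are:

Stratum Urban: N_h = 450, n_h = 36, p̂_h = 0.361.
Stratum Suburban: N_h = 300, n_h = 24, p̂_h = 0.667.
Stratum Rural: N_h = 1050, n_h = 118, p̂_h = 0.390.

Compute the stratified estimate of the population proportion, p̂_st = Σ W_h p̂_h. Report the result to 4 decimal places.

N = 1800; stratum weights W_h = N_h/N.
p̂_st = Σ W_h p̂_h = (450·0.361 + 300·0.667 + 1050·0.390)/1800 = 0.42892

p̂_st ≈ 0.4289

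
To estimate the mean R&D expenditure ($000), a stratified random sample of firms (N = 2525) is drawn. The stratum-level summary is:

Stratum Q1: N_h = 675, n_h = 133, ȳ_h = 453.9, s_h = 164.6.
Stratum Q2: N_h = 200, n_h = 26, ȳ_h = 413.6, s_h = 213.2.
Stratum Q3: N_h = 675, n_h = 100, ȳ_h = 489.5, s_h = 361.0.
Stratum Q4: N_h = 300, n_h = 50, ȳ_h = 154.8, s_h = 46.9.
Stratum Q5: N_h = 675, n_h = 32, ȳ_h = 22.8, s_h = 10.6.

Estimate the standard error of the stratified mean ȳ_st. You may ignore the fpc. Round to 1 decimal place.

V̂(ȳ_st) = Σ W_h² s_h²/n_h, with W_h = N_h/N and N = 2525:
  stratum Q1: (675/2525)²·164.6²/133 = 14.5577
  stratum Q2: (200/2525)²·213.2²/26 = 10.9683
  stratum Q3: (675/2525)²·361.0²/100 = 93.1321
  stratum Q4: (300/2525)²·46.9²/50 = 0.621005
  stratum Q5: (675/2525)²·10.6²/32 = 0.250927
V̂(ȳ_st) = 119.53
SE(ȳ_st) = √119.53 = 10.933

SE(ȳ_st) ≈ 10.9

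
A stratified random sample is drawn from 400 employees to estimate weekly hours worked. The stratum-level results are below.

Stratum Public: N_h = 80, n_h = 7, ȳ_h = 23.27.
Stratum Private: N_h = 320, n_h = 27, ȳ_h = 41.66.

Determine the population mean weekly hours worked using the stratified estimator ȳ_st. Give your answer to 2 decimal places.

ȳ_st ≈ 37.98

N = Σ N_h = 400. Stratum weights W_h = N_h/N.
ȳ_st = (80·23.27 + 320·41.66) / 400 = 37.9820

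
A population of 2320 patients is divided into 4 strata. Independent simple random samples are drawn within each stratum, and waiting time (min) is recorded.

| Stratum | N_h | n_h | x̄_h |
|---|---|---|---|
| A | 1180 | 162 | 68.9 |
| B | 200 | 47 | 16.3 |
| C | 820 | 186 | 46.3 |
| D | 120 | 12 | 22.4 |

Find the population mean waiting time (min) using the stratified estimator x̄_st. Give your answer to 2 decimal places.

N = Σ N_h = 2320. Stratum weights W_h = N_h/N.
x̄_st = (1180·68.9 + 200·16.3 + 820·46.3 + 120·22.4) / 2320 = 53.9724

x̄_st ≈ 53.97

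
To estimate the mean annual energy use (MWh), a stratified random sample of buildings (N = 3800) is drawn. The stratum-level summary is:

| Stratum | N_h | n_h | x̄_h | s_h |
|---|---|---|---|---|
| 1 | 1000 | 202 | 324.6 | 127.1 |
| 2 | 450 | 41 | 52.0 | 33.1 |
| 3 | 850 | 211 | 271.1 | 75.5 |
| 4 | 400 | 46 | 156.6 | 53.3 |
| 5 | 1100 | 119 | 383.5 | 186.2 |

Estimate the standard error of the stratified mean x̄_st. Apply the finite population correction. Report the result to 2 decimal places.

V̂(x̄_st) = Σ W_h² (1 − n_h/N_h) s_h²/n_h, with W_h = N_h/N and N = 3800:
  stratum 1: (1000/3800)²·(1 − 202/1000)·127.1²/202 = 4.41952
  stratum 2: (450/3800)²·(1 − 41/450)·33.1²/41 = 0.340597
  stratum 3: (850/3800)²·(1 − 211/850)·75.5²/211 = 1.01616
  stratum 4: (400/3800)²·(1 − 46/400)·53.3²/46 = 0.605609
  stratum 5: (1100/3800)²·(1 − 119/1100)·186.2²/119 = 21.7724
V̂(x̄_st) = 28.1543
SE(x̄_st) = √28.1543 = 5.30606

SE(x̄_st) ≈ 5.31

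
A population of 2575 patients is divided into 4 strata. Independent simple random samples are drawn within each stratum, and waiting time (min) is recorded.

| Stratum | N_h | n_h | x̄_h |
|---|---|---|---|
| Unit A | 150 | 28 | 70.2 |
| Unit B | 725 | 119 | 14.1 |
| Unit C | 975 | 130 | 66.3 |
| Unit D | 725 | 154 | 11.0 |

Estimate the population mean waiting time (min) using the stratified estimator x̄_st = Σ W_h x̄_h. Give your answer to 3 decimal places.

N = Σ N_h = 2575. Stratum weights W_h = N_h/N.
x̄_st = (150·70.2 + 725·14.1 + 975·66.3 + 725·11.0) / 2575 = 36.26019

x̄_st ≈ 36.260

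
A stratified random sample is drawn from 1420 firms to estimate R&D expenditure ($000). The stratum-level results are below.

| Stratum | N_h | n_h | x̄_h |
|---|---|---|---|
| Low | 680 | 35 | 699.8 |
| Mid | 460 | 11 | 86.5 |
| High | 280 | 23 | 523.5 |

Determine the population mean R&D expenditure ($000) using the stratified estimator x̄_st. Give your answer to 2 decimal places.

x̄_st ≈ 466.36

N = Σ N_h = 1420. Stratum weights W_h = N_h/N.
x̄_st = (680·699.8 + 460·86.5 + 280·523.5) / 1420 = 466.3620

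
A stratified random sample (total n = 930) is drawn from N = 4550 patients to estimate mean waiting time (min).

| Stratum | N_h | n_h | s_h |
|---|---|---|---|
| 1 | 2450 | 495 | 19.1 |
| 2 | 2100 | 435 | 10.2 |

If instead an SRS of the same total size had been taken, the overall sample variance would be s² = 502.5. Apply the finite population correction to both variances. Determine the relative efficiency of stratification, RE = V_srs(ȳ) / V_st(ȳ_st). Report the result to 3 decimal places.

V̂(ȳ_st) = Σ W_h² (1 − n_h/N_h) s_h²/n_h, with W_h = N_h/N and N = 4550:
  stratum 1: (2450/4550)²·(1 − 495/2450)·19.1²/495 = 0.170511
  stratum 2: (2100/4550)²·(1 − 435/2100)·10.2²/435 = 0.0403945
V_st = 0.210905
V_srs = (1 − 930/4550)·502.5/930 = 0.429883
Relative efficiency = V_srs / V_st = 0.429883/0.210905 = 2.0383

RE ≈ 2.038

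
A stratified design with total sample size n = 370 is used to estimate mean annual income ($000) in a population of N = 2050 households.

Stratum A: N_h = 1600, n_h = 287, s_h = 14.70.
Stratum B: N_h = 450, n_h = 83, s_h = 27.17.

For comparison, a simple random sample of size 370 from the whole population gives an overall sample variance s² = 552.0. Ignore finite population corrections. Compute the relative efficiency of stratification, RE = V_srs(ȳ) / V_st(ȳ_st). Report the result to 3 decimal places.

RE ≈ 1.682

V̂(ȳ_st) = Σ W_h² s_h²/n_h, with W_h = N_h/N and N = 2050:
  stratum A: (1600/2050)²·14.70²/287 = 0.458654
  stratum B: (450/2050)²·27.17²/83 = 0.428567
V_st = 0.887221
V_srs = s²/n = 552.0/370 = 1.49189
Relative efficiency = V_srs / V_st = 1.49189/0.887221 = 1.6815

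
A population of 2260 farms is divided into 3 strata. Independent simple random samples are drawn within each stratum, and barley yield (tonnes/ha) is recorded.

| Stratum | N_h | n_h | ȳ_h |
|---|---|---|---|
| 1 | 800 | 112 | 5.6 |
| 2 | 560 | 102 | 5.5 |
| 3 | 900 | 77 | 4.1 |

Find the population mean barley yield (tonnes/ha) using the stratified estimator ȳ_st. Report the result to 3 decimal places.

ȳ_st ≈ 4.978

N = Σ N_h = 2260. Stratum weights W_h = N_h/N.
ȳ_st = (800·5.6 + 560·5.5 + 900·4.1) / 2260 = 4.97788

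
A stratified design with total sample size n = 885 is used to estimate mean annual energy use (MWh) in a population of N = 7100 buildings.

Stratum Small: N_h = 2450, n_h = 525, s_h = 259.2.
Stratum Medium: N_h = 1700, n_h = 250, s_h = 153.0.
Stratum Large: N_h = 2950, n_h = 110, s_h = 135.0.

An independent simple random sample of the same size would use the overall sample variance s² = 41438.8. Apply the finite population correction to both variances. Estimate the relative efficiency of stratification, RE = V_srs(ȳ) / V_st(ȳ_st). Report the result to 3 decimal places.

V̂(ȳ_st) = Σ W_h² (1 − n_h/N_h) s_h²/n_h, with W_h = N_h/N and N = 7100:
  stratum Small: (2450/7100)²·(1 − 525/2450)·259.2²/525 = 11.9727
  stratum Medium: (1700/7100)²·(1 − 250/1700)·153.0²/250 = 4.57871
  stratum Large: (2950/7100)²·(1 − 110/2950)·135.0²/110 = 27.5359
V_st = 44.0872
V_srs = (1 − 885/7100)·41438.8/885 = 40.9871
Relative efficiency = V_srs / V_st = 40.9871/44.0872 = 0.9297

RE ≈ 0.930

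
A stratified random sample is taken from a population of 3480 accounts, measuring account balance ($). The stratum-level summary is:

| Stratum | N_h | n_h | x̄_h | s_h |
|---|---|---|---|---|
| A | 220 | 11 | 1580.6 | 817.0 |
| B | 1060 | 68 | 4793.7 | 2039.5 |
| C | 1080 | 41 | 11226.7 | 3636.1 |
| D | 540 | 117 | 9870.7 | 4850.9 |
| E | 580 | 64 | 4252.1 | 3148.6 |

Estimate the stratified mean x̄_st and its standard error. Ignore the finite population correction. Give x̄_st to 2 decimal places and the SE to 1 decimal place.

x̄_st ≈ 7284.56, SE ≈ 214.8

x̄_st = Σ W_h x̄_h = (220·1580.6 + 1060·4793.7 + 1080·11226.7 + 540·9870.7 + 580·4252.1)/3480 = 7284.56494
V̂(x̄_st) = Σ W_h² s_h²/n_h, with W_h = N_h/N and N = 3480:
  stratum A: (220/3480)²·817.0²/11 = 242.515
  stratum B: (1060/3480)²·2039.5²/68 = 5675.34
  stratum C: (1080/3480)²·3636.1²/41 = 31058.2
  stratum D: (540/3480)²·4850.9²/117 = 4842.7
  stratum E: (580/3480)²·3148.6²/64 = 4302.81
V̂(x̄_st) = 46121.6
SE(x̄_st) = √46121.6 = 214.759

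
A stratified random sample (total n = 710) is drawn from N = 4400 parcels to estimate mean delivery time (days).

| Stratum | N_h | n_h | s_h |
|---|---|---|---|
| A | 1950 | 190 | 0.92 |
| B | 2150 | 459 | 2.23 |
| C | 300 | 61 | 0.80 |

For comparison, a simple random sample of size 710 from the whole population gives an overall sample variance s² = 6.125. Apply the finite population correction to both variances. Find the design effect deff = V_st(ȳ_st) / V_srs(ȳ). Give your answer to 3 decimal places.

deff ≈ 0.396

V̂(ȳ_st) = Σ W_h² (1 − n_h/N_h) s_h²/n_h, with W_h = N_h/N and N = 4400:
  stratum A: (1950/4400)²·(1 − 190/1950)·0.92²/190 = 0.000789703
  stratum B: (2150/4400)²·(1 − 459/2150)·2.23²/459 = 0.00203458
  stratum C: (300/4400)²·(1 − 61/300)·0.80²/61 = 3.88565e-05
V_st = 0.00286314
V_srs = (1 − 710/4400)·6.125/710 = 0.00723472
deff = V_st / V_srs = 0.00286314/0.00723472 = 0.3957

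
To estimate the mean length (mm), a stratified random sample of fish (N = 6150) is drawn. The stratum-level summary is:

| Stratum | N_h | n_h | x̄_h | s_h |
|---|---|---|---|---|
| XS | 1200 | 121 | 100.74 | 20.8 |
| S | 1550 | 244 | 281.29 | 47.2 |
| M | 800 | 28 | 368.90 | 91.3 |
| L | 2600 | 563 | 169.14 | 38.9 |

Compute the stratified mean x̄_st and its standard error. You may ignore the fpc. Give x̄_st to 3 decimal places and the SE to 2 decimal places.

x̄_st = Σ W_h x̄_h = (1200·100.74 + 1550·281.29 + 800·368.90 + 2600·169.14)/6150 = 210.04415
V̂(x̄_st) = Σ W_h² s_h²/n_h, with W_h = N_h/N and N = 6150:
  stratum XS: (1200/6150)²·20.8²/121 = 0.13613
  stratum S: (1550/6150)²·47.2²/244 = 0.579972
  stratum M: (800/6150)²·91.3²/28 = 5.03748
  stratum L: (2600/6150)²·38.9²/563 = 0.480383
V̂(x̄_st) = 6.23396
SE(x̄_st) = √6.23396 = 2.49679

x̄_st ≈ 210.044, SE ≈ 2.50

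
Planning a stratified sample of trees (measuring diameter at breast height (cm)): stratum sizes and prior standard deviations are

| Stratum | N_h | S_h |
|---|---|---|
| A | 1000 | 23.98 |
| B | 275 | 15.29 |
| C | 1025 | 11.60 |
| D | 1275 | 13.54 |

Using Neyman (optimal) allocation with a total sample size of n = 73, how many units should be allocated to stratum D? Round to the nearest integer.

Neyman allocation: n_h = n · N_h S_h / Σ N_i S_i, with n = 73.
  stratum A: N_h·S_h = 1000·23.98 = 23980.00
  stratum B: N_h·S_h = 275·15.29 = 4204.75
  stratum C: N_h·S_h = 1025·11.60 = 11890.00
  stratum D: N_h·S_h = 1275·13.54 = 17263.50
Σ N_h S_h = 57338.25
n for stratum D = 73·17263.50/57338.25 = 21.979 → 22

22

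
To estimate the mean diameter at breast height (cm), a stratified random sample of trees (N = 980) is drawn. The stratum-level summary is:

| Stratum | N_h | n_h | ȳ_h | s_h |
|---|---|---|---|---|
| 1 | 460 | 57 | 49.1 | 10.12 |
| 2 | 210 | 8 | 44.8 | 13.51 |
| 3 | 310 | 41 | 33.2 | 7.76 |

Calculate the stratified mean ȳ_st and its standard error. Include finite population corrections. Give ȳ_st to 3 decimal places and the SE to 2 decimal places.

ȳ_st = Σ W_h ȳ_h = (460·49.1 + 210·44.8 + 310·33.2)/980 = 43.14898
V̂(ȳ_st) = Σ W_h² (1 − n_h/N_h) s_h²/n_h, with W_h = N_h/N and N = 980:
  stratum 1: (460/980)²·(1 − 57/460)·10.12²/57 = 0.346814
  stratum 2: (210/980)²·(1 − 8/210)·13.51²/8 = 1.00772
  stratum 3: (310/980)²·(1 − 41/310)·7.76²/41 = 0.127527
V̂(ȳ_st) = 1.48206
SE(ȳ_st) = √1.48206 = 1.2174

ȳ_st ≈ 43.149, SE ≈ 1.22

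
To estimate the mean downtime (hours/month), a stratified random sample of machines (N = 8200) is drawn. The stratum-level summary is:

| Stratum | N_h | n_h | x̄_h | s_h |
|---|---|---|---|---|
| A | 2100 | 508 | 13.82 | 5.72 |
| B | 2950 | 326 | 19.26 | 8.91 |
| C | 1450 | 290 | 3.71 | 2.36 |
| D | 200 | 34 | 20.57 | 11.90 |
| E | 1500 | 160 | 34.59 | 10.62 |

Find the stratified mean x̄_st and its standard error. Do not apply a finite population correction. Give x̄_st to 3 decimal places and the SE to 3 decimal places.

x̄_st ≈ 17.953, SE ≈ 0.250

x̄_st = Σ W_h x̄_h = (2100·13.82 + 2950·19.26 + 1450·3.71 + 200·20.57 + 1500·34.59)/8200 = 17.95335
V̂(x̄_st) = Σ W_h² s_h²/n_h, with W_h = N_h/N and N = 8200:
  stratum A: (2100/8200)²·5.72²/508 = 0.00422415
  stratum B: (2950/8200)²·8.91²/326 = 0.0315177
  stratum C: (1450/8200)²·2.36²/290 = 0.000600529
  stratum D: (200/8200)²·11.90²/34 = 0.00247769
  stratum E: (1500/8200)²·10.62²/160 = 0.0235876
V̂(x̄_st) = 0.0624076
SE(x̄_st) = √0.0624076 = 0.249815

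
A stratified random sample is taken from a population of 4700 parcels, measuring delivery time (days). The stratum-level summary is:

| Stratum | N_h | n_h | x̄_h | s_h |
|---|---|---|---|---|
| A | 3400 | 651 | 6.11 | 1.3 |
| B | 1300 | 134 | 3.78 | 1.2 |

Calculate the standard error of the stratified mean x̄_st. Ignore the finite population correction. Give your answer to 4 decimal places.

V̂(x̄_st) = Σ W_h² s_h²/n_h, with W_h = N_h/N and N = 4700:
  stratum A: (3400/4700)²·1.3²/651 = 0.00135853
  stratum B: (1300/4700)²·1.2²/134 = 0.000822145
V̂(x̄_st) = 0.00218067
SE(x̄_st) = √0.00218067 = 0.0466977

SE(x̄_st) ≈ 0.0467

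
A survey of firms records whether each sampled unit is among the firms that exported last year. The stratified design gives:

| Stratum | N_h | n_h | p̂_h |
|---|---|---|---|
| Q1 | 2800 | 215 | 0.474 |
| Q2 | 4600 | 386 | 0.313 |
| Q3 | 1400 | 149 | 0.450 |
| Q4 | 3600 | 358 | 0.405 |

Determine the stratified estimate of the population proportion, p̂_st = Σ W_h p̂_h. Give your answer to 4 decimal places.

p̂_st ≈ 0.3915

N = 12400; stratum weights W_h = N_h/N.
p̂_st = Σ W_h p̂_h = (2800·0.474 + 4600·0.313 + 1400·0.450 + 3600·0.405)/12400 = 0.39153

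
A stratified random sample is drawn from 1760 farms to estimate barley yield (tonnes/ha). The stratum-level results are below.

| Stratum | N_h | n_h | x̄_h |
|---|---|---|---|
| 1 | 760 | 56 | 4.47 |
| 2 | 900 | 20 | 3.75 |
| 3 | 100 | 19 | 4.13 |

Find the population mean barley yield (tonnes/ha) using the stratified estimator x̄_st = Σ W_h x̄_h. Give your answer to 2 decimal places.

x̄_st ≈ 4.08

N = Σ N_h = 1760. Stratum weights W_h = N_h/N.
x̄_st = (760·4.47 + 900·3.75 + 100·4.13) / 1760 = 4.0825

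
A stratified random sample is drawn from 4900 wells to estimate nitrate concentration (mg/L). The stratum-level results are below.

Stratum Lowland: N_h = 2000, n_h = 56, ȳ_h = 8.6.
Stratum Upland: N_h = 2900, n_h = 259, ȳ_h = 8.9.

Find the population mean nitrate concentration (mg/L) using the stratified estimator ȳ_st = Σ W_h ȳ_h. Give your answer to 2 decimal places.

ȳ_st ≈ 8.78

N = Σ N_h = 4900. Stratum weights W_h = N_h/N.
ȳ_st = (2000·8.6 + 2900·8.9) / 4900 = 8.7776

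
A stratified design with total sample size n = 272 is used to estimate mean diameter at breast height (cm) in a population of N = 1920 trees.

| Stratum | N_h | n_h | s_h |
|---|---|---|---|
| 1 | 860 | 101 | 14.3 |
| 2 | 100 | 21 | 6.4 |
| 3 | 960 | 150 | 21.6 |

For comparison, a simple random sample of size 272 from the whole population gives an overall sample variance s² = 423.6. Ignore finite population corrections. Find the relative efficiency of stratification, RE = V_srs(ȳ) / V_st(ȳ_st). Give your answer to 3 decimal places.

V̂(ȳ_st) = Σ W_h² s_h²/n_h, with W_h = N_h/N and N = 1920:
  stratum 1: (860/1920)²·14.3²/101 = 0.406205
  stratum 2: (100/1920)²·6.4²/21 = 0.00529101
  stratum 3: (960/1920)²·21.6²/150 = 0.7776
V_st = 1.1891
V_srs = s²/n = 423.6/272 = 1.55735
Relative efficiency = V_srs / V_st = 1.55735/1.1891 = 1.3097

RE ≈ 1.310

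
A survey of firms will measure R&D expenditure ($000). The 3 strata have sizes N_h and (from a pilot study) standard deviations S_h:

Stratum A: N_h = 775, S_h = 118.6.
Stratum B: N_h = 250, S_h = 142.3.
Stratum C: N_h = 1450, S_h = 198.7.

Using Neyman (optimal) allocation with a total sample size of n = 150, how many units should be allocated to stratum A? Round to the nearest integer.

33

Neyman allocation: n_h = n · N_h S_h / Σ N_i S_i, with n = 150.
  stratum A: N_h·S_h = 775·118.6 = 91915.00
  stratum B: N_h·S_h = 250·142.3 = 35575.00
  stratum C: N_h·S_h = 1450·198.7 = 288115.00
Σ N_h S_h = 415605.00
n for stratum A = 150·91915.00/415605.00 = 33.174 → 33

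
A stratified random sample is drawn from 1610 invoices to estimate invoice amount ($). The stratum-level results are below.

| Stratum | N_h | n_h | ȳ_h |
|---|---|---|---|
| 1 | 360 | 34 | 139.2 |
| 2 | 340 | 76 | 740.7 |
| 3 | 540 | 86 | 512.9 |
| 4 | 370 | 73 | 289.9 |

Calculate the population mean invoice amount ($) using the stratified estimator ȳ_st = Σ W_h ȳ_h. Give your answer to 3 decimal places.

N = Σ N_h = 1610. Stratum weights W_h = N_h/N.
ȳ_st = (360·139.2 + 340·740.7 + 540·512.9 + 370·289.9) / 1610 = 426.19814

ȳ_st ≈ 426.198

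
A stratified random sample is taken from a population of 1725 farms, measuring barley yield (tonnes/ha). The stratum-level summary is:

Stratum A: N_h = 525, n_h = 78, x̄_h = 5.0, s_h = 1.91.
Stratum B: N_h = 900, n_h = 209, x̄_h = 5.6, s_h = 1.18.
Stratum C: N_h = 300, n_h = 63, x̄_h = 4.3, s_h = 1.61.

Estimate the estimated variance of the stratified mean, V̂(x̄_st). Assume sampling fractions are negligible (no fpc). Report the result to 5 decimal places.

V̂(x̄_st) ≈ 0.00739

V̂(x̄_st) = Σ W_h² s_h²/n_h, with W_h = N_h/N and N = 1725:
  stratum A: (525/1725)²·1.91²/78 = 0.00433224
  stratum B: (900/1725)²·1.18²/209 = 0.00181353
  stratum C: (300/1725)²·1.61²/63 = 0.00124444
V̂(x̄_st) = 0.00739021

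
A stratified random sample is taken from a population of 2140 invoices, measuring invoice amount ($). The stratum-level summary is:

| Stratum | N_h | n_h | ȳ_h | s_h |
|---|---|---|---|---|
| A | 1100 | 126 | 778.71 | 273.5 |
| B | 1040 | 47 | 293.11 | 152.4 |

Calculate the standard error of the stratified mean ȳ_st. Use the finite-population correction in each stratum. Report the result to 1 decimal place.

V̂(ȳ_st) = Σ W_h² (1 − n_h/N_h) s_h²/n_h, with W_h = N_h/N and N = 2140:
  stratum A: (1100/2140)²·(1 − 126/1100)·273.5²/126 = 138.889
  stratum B: (1040/2140)²·(1 − 47/1040)·152.4²/47 = 111.436
V̂(ȳ_st) = 250.326
SE(ȳ_st) = √250.326 = 15.8217

SE(ȳ_st) ≈ 15.8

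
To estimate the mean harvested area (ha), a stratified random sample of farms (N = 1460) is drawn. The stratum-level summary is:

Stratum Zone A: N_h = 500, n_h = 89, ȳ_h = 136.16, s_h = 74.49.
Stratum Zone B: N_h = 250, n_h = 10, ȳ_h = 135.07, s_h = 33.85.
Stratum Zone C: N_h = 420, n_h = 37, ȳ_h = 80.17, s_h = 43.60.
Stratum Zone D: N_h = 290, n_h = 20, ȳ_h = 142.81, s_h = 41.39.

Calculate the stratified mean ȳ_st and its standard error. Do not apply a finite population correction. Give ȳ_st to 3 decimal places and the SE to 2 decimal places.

ȳ_st ≈ 121.188, SE ≈ 4.28

ȳ_st = Σ W_h ȳ_h = (500·136.16 + 250·135.07 + 420·80.17 + 290·142.81)/1460 = 121.18753
V̂(ȳ_st) = Σ W_h² s_h²/n_h, with W_h = N_h/N and N = 1460:
  stratum Zone A: (500/1460)²·74.49²/89 = 7.31207
  stratum Zone B: (250/1460)²·33.85²/10 = 3.35963
  stratum Zone C: (420/1460)²·43.60²/37 = 4.25171
  stratum Zone D: (290/1460)²·41.39²/20 = 3.37949
V̂(ȳ_st) = 18.3029
SE(ȳ_st) = √18.3029 = 4.27819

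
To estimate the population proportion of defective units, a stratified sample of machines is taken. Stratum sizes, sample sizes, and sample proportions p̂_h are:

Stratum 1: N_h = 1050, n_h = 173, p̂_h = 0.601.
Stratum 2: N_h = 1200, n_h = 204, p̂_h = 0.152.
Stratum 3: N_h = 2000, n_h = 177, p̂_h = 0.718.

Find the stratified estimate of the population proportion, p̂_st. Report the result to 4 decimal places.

p̂_st ≈ 0.5293

N = 4250; stratum weights W_h = N_h/N.
p̂_st = Σ W_h p̂_h = (1050·0.601 + 1200·0.152 + 2000·0.718)/4250 = 0.52928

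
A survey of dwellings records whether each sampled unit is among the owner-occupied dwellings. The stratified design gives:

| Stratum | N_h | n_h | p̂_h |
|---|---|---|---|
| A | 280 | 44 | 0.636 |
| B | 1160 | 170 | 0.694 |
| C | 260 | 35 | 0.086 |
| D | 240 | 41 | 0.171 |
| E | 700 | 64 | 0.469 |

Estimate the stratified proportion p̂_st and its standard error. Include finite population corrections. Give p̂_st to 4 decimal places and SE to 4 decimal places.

p̂_st ≈ 0.5208, SE ≈ 0.0235

N = 2640; stratum weights W_h = N_h/N.
p̂_st = Σ W_h p̂_h = (280·0.636 + 1160·0.694 + 260·0.086 + 240·0.171 + 700·0.469)/2640 = 0.52077
V̂(p̂_st) = Σ W_h² (1 − n_h/N_h) p̂_h(1−p̂_h)/(n_h−1):
  stratum A: (280/2640)²·(1 − 44/280)·0.636·0.364/43 = 5.10449e-05
  stratum B: (1160/2640)²·(1 − 170/1160)·0.694·0.306/169 = 0.000207052
  stratum C: (260/2640)²·(1 − 35/260)·0.086·0.914/34 = 1.9405e-05
  stratum D: (240/2640)²·(1 − 41/240)·0.171·0.829/40 = 2.42855e-05
  stratum E: (700/2640)²·(1 − 64/700)·0.469·0.531/63 = 0.000252507
V̂(p̂_st) = 0.000554295; SE = √V̂ = 0.0235435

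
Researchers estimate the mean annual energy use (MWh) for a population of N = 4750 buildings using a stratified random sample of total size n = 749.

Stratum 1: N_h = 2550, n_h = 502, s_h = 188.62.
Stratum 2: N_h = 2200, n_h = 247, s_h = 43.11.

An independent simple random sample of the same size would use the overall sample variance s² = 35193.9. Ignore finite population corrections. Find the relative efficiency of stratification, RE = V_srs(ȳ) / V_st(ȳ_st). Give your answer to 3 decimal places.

RE ≈ 2.132

V̂(ȳ_st) = Σ W_h² s_h²/n_h, with W_h = N_h/N and N = 4750:
  stratum 1: (2550/4750)²·188.62²/502 = 20.4251
  stratum 2: (2200/4750)²·43.11²/247 = 1.61405
V_st = 22.0392
V_srs = s²/n = 35193.9/749 = 46.9879
Relative efficiency = V_srs / V_st = 46.9879/22.0392 = 2.1320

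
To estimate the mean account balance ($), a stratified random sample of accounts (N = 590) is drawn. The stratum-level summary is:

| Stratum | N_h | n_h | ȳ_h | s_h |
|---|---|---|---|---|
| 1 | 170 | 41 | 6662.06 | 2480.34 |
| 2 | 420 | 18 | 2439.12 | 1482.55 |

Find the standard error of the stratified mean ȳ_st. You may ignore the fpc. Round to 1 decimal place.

V̂(ȳ_st) = Σ W_h² s_h²/n_h, with W_h = N_h/N and N = 590:
  stratum 1: (170/590)²·2480.34²/41 = 12457.5
  stratum 2: (420/590)²·1482.55²/18 = 61878.6
V̂(ȳ_st) = 74336.2
SE(ȳ_st) = √74336.2 = 272.647

SE(ȳ_st) ≈ 272.6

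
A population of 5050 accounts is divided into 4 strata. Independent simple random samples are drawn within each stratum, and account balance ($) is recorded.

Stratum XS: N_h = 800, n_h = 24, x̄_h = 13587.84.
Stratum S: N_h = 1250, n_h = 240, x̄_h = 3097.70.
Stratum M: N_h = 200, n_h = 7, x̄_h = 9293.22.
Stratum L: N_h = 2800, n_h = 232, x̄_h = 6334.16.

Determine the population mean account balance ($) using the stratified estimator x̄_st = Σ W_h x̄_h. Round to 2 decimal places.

x̄_st ≈ 6799.34

N = Σ N_h = 5050. Stratum weights W_h = N_h/N.
x̄_st = (800·13587.84 + 1250·3097.70 + 200·9293.22 + 2800·6334.16) / 5050 = 6799.3444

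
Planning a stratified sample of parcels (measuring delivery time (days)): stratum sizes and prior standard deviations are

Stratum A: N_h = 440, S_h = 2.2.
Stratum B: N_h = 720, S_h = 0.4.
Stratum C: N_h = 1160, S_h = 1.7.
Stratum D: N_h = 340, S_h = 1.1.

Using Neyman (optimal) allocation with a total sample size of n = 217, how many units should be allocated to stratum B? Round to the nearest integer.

Neyman allocation: n_h = n · N_h S_h / Σ N_i S_i, with n = 217.
  stratum A: N_h·S_h = 440·2.2 = 968.00
  stratum B: N_h·S_h = 720·0.4 = 288.00
  stratum C: N_h·S_h = 1160·1.7 = 1972.00
  stratum D: N_h·S_h = 340·1.1 = 374.00
Σ N_h S_h = 3602.00
n for stratum B = 217·288.00/3602.00 = 17.350 → 17

17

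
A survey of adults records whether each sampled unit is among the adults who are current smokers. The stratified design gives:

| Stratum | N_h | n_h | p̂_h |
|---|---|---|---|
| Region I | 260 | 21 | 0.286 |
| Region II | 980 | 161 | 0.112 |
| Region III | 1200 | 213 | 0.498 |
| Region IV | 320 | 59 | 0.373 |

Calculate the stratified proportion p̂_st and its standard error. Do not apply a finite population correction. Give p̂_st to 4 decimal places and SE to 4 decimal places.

p̂_st ≈ 0.3265, SE ≈ 0.0211

N = 2760; stratum weights W_h = N_h/N.
p̂_st = Σ W_h p̂_h = (260·0.286 + 980·0.112 + 1200·0.498 + 320·0.373)/2760 = 0.32648
V̂(p̂_st) = Σ W_h² p̂_h(1−p̂_h)/(n_h−1):
  stratum Region I: (260/2760)²·0.286·0.714/20 = 9.06072e-05
  stratum Region II: (980/2760)²·0.112·0.888/160 = 7.83691e-05
  stratum Region III: (1200/2760)²·0.498·0.502/212 = 0.000222916
  stratum Region IV: (320/2760)²·0.373·0.627/58 = 5.42039e-05
V̂(p̂_st) = 0.000446096; SE = √V̂ = 0.021121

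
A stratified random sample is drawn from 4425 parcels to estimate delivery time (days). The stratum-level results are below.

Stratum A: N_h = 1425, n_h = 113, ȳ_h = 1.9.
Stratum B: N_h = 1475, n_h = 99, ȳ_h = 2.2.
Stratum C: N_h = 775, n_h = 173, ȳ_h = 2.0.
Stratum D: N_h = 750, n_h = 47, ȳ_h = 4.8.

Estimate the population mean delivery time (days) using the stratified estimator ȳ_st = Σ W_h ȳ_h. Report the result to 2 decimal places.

N = Σ N_h = 4425. Stratum weights W_h = N_h/N.
ȳ_st = (1425·1.9 + 1475·2.2 + 775·2.0 + 750·4.8) / 4425 = 2.5090

ȳ_st ≈ 2.51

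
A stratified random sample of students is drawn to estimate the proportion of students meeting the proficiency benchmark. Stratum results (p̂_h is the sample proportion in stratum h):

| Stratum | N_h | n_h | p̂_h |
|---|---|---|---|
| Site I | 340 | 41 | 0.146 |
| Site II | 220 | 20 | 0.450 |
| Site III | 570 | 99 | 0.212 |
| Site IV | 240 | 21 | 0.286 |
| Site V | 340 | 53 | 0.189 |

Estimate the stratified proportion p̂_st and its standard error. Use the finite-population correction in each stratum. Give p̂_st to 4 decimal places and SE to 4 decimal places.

p̂_st ≈ 0.2353, SE ≈ 0.0273

N = 1710; stratum weights W_h = N_h/N.
p̂_st = Σ W_h p̂_h = (340·0.146 + 220·0.450 + 570·0.212 + 240·0.286 + 340·0.189)/1710 = 0.23531
V̂(p̂_st) = Σ W_h² (1 − n_h/N_h) p̂_h(1−p̂_h)/(n_h−1):
  stratum Site I: (340/1710)²·(1 − 41/340)·0.146·0.854/40 = 0.00010837
  stratum Site II: (220/1710)²·(1 − 20/220)·0.450·0.550/19 = 0.000196012
  stratum Site III: (570/1710)²·(1 − 99/570)·0.212·0.788/98 = 0.000156509
  stratum Site IV: (240/1710)²·(1 − 21/240)·0.286·0.714/20 = 0.000183526
  stratum Site V: (340/1710)²·(1 − 53/340)·0.189·0.811/52 = 9.83667e-05
V̂(p̂_st) = 0.000742783; SE = √V̂ = 0.0272541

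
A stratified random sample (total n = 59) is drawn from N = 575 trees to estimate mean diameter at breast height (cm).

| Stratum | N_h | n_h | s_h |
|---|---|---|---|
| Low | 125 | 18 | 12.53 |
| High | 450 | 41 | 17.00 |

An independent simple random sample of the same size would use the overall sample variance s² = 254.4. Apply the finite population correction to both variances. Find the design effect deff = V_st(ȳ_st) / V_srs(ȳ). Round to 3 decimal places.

deff ≈ 1.105

V̂(ȳ_st) = Σ W_h² (1 − n_h/N_h) s_h²/n_h, with W_h = N_h/N and N = 575:
  stratum Low: (125/575)²·(1 − 18/125)·12.53²/18 = 0.352848
  stratum High: (450/575)²·(1 − 41/450)·17.00²/41 = 3.92387
V_st = 4.27671
V_srs = (1 − 59/575)·254.4/59 = 3.86943
deff = V_st / V_srs = 4.27671/3.86943 = 1.1053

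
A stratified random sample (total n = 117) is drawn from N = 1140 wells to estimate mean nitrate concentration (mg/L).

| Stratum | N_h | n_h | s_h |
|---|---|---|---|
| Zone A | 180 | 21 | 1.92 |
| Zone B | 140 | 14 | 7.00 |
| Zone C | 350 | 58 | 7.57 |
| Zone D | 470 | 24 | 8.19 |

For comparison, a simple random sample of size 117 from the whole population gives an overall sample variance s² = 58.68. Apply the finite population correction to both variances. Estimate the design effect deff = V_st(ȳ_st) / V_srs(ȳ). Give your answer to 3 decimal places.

deff ≈ 1.288

V̂(ȳ_st) = Σ W_h² (1 − n_h/N_h) s_h²/n_h, with W_h = N_h/N and N = 1140:
  stratum Zone A: (180/1140)²·(1 − 21/180)·1.92²/21 = 0.00386583
  stratum Zone B: (140/1140)²·(1 − 14/140)·7.00²/14 = 0.0475069
  stratum Zone C: (350/1140)²·(1 − 58/350)·7.57²/58 = 0.0776971
  stratum Zone D: (470/1140)²·(1 − 24/470)·8.19²/24 = 0.450796
V_st = 0.579865
V_srs = (1 − 117/1140)·58.68/117 = 0.450065
deff = V_st / V_srs = 0.579865/0.450065 = 1.2884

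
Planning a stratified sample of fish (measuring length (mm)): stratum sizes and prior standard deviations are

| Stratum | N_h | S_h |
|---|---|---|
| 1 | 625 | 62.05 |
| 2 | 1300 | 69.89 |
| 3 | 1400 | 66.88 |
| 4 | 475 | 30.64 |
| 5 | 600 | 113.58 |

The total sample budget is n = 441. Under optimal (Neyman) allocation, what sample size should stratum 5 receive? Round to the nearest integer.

98

Neyman allocation: n_h = n · N_h S_h / Σ N_i S_i, with n = 441.
  stratum 1: N_h·S_h = 625·62.05 = 38781.25
  stratum 2: N_h·S_h = 1300·69.89 = 90857.00
  stratum 3: N_h·S_h = 1400·66.88 = 93632.00
  stratum 4: N_h·S_h = 475·30.64 = 14554.00
  stratum 5: N_h·S_h = 600·113.58 = 68148.00
Σ N_h S_h = 305972.25
n for stratum 5 = 441·68148.00/305972.25 = 98.222 → 98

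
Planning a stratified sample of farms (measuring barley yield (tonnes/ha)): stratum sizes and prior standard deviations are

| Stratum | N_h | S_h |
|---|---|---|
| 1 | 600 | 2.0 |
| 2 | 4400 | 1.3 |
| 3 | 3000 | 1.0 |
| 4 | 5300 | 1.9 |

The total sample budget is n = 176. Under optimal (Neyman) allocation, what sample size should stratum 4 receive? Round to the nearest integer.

Neyman allocation: n_h = n · N_h S_h / Σ N_i S_i, with n = 176.
  stratum 1: N_h·S_h = 600·2.0 = 1200.00
  stratum 2: N_h·S_h = 4400·1.3 = 5720.00
  stratum 3: N_h·S_h = 3000·1.0 = 3000.00
  stratum 4: N_h·S_h = 5300·1.9 = 10070.00
Σ N_h S_h = 19990.00
n for stratum 4 = 176·10070.00/19990.00 = 88.660 → 89

89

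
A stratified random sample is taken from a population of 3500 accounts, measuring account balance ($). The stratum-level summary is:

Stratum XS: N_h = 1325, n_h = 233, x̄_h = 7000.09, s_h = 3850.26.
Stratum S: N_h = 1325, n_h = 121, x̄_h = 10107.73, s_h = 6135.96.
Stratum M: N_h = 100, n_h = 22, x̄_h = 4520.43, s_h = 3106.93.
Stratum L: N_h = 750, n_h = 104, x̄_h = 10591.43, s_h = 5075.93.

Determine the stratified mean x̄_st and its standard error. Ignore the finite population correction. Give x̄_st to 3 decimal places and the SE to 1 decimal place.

x̄_st ≈ 8875.279, SE ≈ 255.8

x̄_st = Σ W_h x̄_h = (1325·7000.09 + 1325·10107.73 + 100·4520.43 + 750·10591.43)/3500 = 8875.27914
V̂(x̄_st) = Σ W_h² s_h²/n_h, with W_h = N_h/N and N = 3500:
  stratum XS: (1325/3500)²·3850.26²/233 = 9118.43
  stratum S: (1325/3500)²·6135.96²/121 = 44593.9
  stratum M: (100/3500)²·3106.93²/22 = 358.182
  stratum L: (750/3500)²·5075.93²/104 = 11375.9
V̂(x̄_st) = 65446.4
SE(x̄_st) = √65446.4 = 255.825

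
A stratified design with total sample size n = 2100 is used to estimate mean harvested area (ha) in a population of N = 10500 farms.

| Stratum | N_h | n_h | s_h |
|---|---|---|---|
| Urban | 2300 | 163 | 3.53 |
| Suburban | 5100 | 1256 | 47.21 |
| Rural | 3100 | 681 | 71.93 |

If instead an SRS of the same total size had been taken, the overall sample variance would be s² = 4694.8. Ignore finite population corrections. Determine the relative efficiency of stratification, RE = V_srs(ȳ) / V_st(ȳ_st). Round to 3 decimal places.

V̂(ȳ_st) = Σ W_h² s_h²/n_h, with W_h = N_h/N and N = 10500:
  stratum Urban: (2300/10500)²·3.53²/163 = 0.00366808
  stratum Suburban: (5100/10500)²·47.21²/1256 = 0.418639
  stratum Rural: (3100/10500)²·71.93²/681 = 0.662244
V_st = 1.08455
V_srs = s²/n = 4694.8/2100 = 2.23562
Relative efficiency = V_srs / V_st = 2.23562/1.08455 = 2.0613

RE ≈ 2.061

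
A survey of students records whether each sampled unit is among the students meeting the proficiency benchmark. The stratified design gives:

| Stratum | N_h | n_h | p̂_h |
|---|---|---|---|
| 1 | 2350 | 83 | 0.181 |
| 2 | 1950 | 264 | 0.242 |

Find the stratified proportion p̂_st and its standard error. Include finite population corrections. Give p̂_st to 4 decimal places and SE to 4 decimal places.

p̂_st ≈ 0.2087, SE ≈ 0.0254

N = 4300; stratum weights W_h = N_h/N.
p̂_st = Σ W_h p̂_h = (2350·0.181 + 1950·0.242)/4300 = 0.20866
V̂(p̂_st) = Σ W_h² (1 − n_h/N_h) p̂_h(1−p̂_h)/(n_h−1):
  stratum 1: (2350/4300)²·(1 − 83/2350)·0.181·0.819/82 = 0.000520872
  stratum 2: (1950/4300)²·(1 − 264/1950)·0.242·0.758/263 = 0.000124018
V̂(p̂_st) = 0.00064489; SE = √V̂ = 0.0253947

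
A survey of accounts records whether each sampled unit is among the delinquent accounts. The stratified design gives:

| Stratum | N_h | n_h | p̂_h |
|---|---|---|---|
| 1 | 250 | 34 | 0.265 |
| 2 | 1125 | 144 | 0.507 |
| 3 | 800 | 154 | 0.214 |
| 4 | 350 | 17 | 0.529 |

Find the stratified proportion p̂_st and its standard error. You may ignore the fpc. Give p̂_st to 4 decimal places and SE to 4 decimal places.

p̂_st ≈ 0.3933, SE ≈ 0.0285

N = 2525; stratum weights W_h = N_h/N.
p̂_st = Σ W_h p̂_h = (250·0.265 + 1125·0.507 + 800·0.214 + 350·0.529)/2525 = 0.39326
V̂(p̂_st) = Σ W_h² p̂_h(1−p̂_h)/(n_h−1):
  stratum 1: (250/2525)²·0.265·0.735/33 = 5.78597e-05
  stratum 2: (1125/2525)²·0.507·0.493/143 = 0.000346977
  stratum 3: (800/2525)²·0.214·0.786/153 = 0.000110358
  stratum 4: (350/2525)²·0.529·0.471/16 = 0.000299206
V̂(p̂_st) = 0.0008144; SE = √V̂ = 0.0285377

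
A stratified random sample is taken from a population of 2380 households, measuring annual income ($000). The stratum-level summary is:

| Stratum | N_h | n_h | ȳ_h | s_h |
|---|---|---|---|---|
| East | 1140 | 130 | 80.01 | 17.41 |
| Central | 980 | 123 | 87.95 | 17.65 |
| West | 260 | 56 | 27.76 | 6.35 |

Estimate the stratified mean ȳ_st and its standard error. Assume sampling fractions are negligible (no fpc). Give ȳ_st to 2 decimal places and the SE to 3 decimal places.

ȳ_st = Σ W_h ȳ_h = (1140·80.01 + 980·87.95 + 260·27.76)/2380 = 77.57143
V̂(ȳ_st) = Σ W_h² s_h²/n_h, with W_h = N_h/N and N = 2380:
  stratum East: (1140/2380)²·17.41²/130 = 0.534946
  stratum Central: (980/2380)²·17.65²/123 = 0.42942
  stratum West: (260/2380)²·6.35²/56 = 0.00859315
V̂(ȳ_st) = 0.972959
SE(ȳ_st) = √0.972959 = 0.986387

ȳ_st ≈ 77.57, SE ≈ 0.986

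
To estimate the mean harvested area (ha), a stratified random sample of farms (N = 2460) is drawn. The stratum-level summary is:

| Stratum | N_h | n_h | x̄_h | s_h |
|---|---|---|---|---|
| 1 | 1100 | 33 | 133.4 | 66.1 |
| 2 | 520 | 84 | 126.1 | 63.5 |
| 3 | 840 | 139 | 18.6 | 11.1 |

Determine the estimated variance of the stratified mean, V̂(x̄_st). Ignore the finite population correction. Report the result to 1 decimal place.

V̂(x̄_st) ≈ 28.7

V̂(x̄_st) = Σ W_h² s_h²/n_h, with W_h = N_h/N and N = 2460:
  stratum 1: (1100/2460)²·66.1²/33 = 26.4731
  stratum 2: (520/2460)²·63.5²/84 = 2.14489
  stratum 3: (840/2460)²·11.1²/139 = 0.103352
V̂(x̄_st) = 28.7213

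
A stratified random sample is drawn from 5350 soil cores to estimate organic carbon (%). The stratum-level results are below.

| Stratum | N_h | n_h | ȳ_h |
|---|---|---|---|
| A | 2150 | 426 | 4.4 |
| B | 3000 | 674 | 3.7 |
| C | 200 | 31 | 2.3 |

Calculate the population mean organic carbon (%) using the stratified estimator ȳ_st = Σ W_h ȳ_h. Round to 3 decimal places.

N = Σ N_h = 5350. Stratum weights W_h = N_h/N.
ȳ_st = (2150·4.4 + 3000·3.7 + 200·2.3) / 5350 = 3.92897

ȳ_st ≈ 3.929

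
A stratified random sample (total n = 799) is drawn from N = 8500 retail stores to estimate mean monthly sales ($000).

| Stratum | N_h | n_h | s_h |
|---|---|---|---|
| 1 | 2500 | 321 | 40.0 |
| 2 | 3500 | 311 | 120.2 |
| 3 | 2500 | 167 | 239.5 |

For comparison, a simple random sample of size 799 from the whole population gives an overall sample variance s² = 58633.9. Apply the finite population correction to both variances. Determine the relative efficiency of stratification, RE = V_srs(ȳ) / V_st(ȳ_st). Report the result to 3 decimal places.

V̂(ȳ_st) = Σ W_h² (1 − n_h/N_h) s_h²/n_h, with W_h = N_h/N and N = 8500:
  stratum 1: (2500/8500)²·(1 − 321/2500)·40.0²/321 = 0.375815
  stratum 2: (3500/8500)²·(1 − 311/3500)·120.2²/311 = 7.17684
  stratum 3: (2500/8500)²·(1 − 167/2500)·239.5²/167 = 27.7275
V_st = 35.2802
V_srs = (1 − 799/8500)·58633.9/799 = 66.486
Relative efficiency = V_srs / V_st = 66.486/35.2802 = 1.8845

RE ≈ 1.885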